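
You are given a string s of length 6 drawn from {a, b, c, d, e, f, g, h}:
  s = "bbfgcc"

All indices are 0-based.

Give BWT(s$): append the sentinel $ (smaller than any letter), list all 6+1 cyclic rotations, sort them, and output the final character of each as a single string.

c$bcgbf

rank  rotation last
    0  $bbfgcc  c
    1  bbfgcc$  $
    2  bfgcc$b  b
    3  c$bbfgc  c
    4  cc$bbfg  g
    5  fgcc$bb  b
    6  gcc$bbf  f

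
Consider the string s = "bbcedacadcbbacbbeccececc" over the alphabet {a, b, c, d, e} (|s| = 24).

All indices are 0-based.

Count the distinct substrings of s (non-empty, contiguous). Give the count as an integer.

269

sorted suffixes:
  #0 SA[0]=5  'acadcbbacbbeccececc'
  #1 SA[1]=12  'acbbeccececc'
  #2 SA[2]=7  'adcbbacbbeccececc'
  #3 SA[3]=11  'bacbbeccececc'
  #4 SA[4]=10  'bbacbbeccececc'
  #5 SA[5]=0  'bbcedacadcbbacbbeccececc'
  #6 SA[6]=14  'bbeccececc'
  #7 SA[7]=1  'bcedacadcbbacbbeccececc'
  #8 SA[8]=15  'beccececc'
  #9 SA[9]=23  'c'
  #10 SA[10]=6  'cadcbbacbbeccececc'
  #11 SA[11]=9  'cbbacbbeccececc'
  #12 SA[12]=13  'cbbeccececc'
  #13 SA[13]=22  'cc'
  #14 SA[14]=17  'ccececc'
  #15 SA[15]=20  'cecc'
  #16 SA[16]=18  'cececc'
  #17 SA[17]=2  'cedacadcbbacbbeccececc'
  #18 SA[18]=4  'dacadcbbacbbeccececc'
  #19 SA[19]=8  'dcbbacbbeccececc'
  #20 SA[20]=21  'ecc'
  #21 SA[21]=16  'eccececc'
  #22 SA[22]=19  'ececc'
  #23 SA[23]=3  'edacadcbbacbbeccececc'

SA = [5, 12, 7, 11, 10, 0, 14, 1, 15, 23, 6, 9, 13, 22, 17, 20, 18, 2, 4, 8, 21, 16, 19, 3]
rank  pair      lcp
   1  s[5:],s[12:]  2  'ac'
   2  s[12:],s[7:]  1  'a'
   3  s[7:],s[11:]  0  ''
   4  s[11:],s[10:]  1  'b'
   5  s[10:],s[0:]  2  'bb'
   6  s[0:],s[14:]  2  'bb'
   7  s[14:],s[1:]  1  'b'
   8  s[1:],s[15:]  1  'b'
   9  s[15:],s[23:]  0  ''
  10  s[23:],s[6:]  1  'c'
  11  s[6:],s[9:]  1  'c'
  12  s[9:],s[13:]  3  'cbb'
  13  s[13:],s[22:]  1  'c'
  14  s[22:],s[17:]  2  'cc'
  15  s[17:],s[20:]  1  'c'
  16  s[20:],s[18:]  3  'cec'
  17  s[18:],s[2:]  2  'ce'
  18  s[2:],s[4:]  0  ''
  19  s[4:],s[8:]  1  'd'
  20  s[8:],s[21:]  0  ''
  21  s[21:],s[16:]  3  'ecc'
  22  s[16:],s[19:]  2  'ec'
  23  s[19:],s[3:]  1  'e'

n(n+1)/2 = 24·25/2 = 300
Σ LCP = 0 + 2 + 1 + 0 + 1 + 2 + 2 + 1 + 1 + 0 + 1 + 1 + 3 + 1 + 2 + 1 + 3 + 2 + 0 + 1 + 0 + 3 + 2 + 1 = 31
distinct = 300 − 31 = 269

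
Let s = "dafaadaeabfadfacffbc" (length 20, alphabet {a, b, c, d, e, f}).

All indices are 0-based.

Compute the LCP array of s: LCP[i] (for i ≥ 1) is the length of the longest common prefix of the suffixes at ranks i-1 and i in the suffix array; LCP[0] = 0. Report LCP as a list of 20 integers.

[0, 1, 1, 1, 2, 1, 1, 0, 1, 0, 1, 0, 2, 1, 0, 0, 2, 2, 1, 1]

sorted suffixes:
  #0 SA[0]=3  'aadaeabfadfacffbc'
  #1 SA[1]=8  'abfadfacffbc'
  #2 SA[2]=14  'acffbc'
  #3 SA[3]=4  'adaeabfadfacffbc'
  #4 SA[4]=11  'adfacffbc'
  #5 SA[5]=6  'aeabfadfacffbc'
  #6 SA[6]=1  'afaadaeabfadfacffbc'
  #7 SA[7]=18  'bc'
  #8 SA[8]=9  'bfadfacffbc'
  #9 SA[9]=19  'c'
  #10 SA[10]=15  'cffbc'
  #11 SA[11]=5  'daeabfadfacffbc'
  #12 SA[12]=0  'dafaadaeabfadfacffbc'
  #13 SA[13]=12  'dfacffbc'
  #14 SA[14]=7  'eabfadfacffbc'
  #15 SA[15]=2  'faadaeabfadfacffbc'
  #16 SA[16]=13  'facffbc'
  #17 SA[17]=10  'fadfacffbc'
  #18 SA[18]=17  'fbc'
  #19 SA[19]=16  'ffbc'

SA = [3, 8, 14, 4, 11, 6, 1, 18, 9, 19, 15, 5, 0, 12, 7, 2, 13, 10, 17, 16]
i: (SA[i-1],SA[i]) lcp shared
  1: (3,8) 1 'a'
  2: (8,14) 1 'a'
  3: (14,4) 1 'a'
  4: (4,11) 2 'ad'
  5: (11,6) 1 'a'
  6: (6,1) 1 'a'
  7: (1,18) 0 ''
  8: (18,9) 1 'b'
  9: (9,19) 0 ''
  10: (19,15) 1 'c'
  11: (15,5) 0 ''
  12: (5,0) 2 'da'
  13: (0,12) 1 'd'
  14: (12,7) 0 ''
  15: (7,2) 0 ''
  16: (2,13) 2 'fa'
  17: (13,10) 2 'fa'
  18: (10,17) 1 'f'
  19: (17,16) 1 'f'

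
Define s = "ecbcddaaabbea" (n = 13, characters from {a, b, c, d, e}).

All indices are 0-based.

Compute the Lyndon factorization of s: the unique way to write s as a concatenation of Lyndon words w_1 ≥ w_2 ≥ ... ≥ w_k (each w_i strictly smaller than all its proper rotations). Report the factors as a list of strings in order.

emit factor 1: 'e' (i=0, period=1)
emit factor 2: 'c' (i=1, period=1)
emit factor 3: 'bcdd' (i=2, period=4)
emit factor 4: 'aaabbe' (i=6, period=6)
emit factor 5: 'a' (i=12, period=1)

["e", "c", "bcdd", "aaabbe", "a"]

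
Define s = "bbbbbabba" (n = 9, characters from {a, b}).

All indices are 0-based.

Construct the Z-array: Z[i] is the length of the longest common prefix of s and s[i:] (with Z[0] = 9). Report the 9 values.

Z[0]=9
i=1: outside box; Z[1]=4 extend→box=[1,5)
i=2: min(r-i=3, Z[1]=4)=3; Z[2]=3
i=3: min(r-i=2, Z[2]=3)=2; Z[3]=2
i=4: min(r-i=1, Z[3]=2)=1; Z[4]=1
i=5: outside box; Z[5]=0
i=6: outside box; Z[6]=2 extend→box=[6,8)
i=7: min(r-i=1, Z[1]=4)=1; Z[7]=1
i=8: outside box; Z[8]=0

[9, 4, 3, 2, 1, 0, 2, 1, 0]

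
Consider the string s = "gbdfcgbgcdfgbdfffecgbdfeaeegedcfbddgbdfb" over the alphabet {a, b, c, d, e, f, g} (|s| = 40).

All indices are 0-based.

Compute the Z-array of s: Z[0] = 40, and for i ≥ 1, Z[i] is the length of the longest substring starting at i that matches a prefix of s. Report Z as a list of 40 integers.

Z[0]=40
i=1: i≥r, start 0; Z[1]=0
i=2: i≥r, start 0; Z[2]=0
i=3: i≥r, start 0; Z[3]=0
i=4: i≥r, start 0; Z[4]=0
i=5: i≥r, start 0; Z[5]=2 scan→box=[5,7)
i=6: min(r-i=1, Z[1]=0)=0; Z[6]=0
i=7: i≥r, start 0; Z[7]=1 scan→box=[7,8)
i=8: i≥r, start 0; Z[8]=0
i=9: i≥r, start 0; Z[9]=0
i=10: i≥r, start 0; Z[10]=0
i=11: i≥r, start 0; Z[11]=4 scan→box=[11,15)
i=12: min(r-i=3, Z[1]=0)=0; Z[12]=0
i=13: min(r-i=2, Z[2]=0)=0; Z[13]=0
i=14: min(r-i=1, Z[3]=0)=0; Z[14]=0
i=15: i≥r, start 0; Z[15]=0
i=16: i≥r, start 0; Z[16]=0
i=17: i≥r, start 0; Z[17]=0
i=18: i≥r, start 0; Z[18]=0
i=19: i≥r, start 0; Z[19]=4 scan→box=[19,23)
i=20: min(r-i=3, Z[1]=0)=0; Z[20]=0
i=21: min(r-i=2, Z[2]=0)=0; Z[21]=0
i=22: min(r-i=1, Z[3]=0)=0; Z[22]=0
i=23: i≥r, start 0; Z[23]=0
i=24: i≥r, start 0; Z[24]=0
i=25: i≥r, start 0; Z[25]=0
i=26: i≥r, start 0; Z[26]=0
i=27: i≥r, start 0; Z[27]=1 scan→box=[27,28)
i=28: i≥r, start 0; Z[28]=0
i=29: i≥r, start 0; Z[29]=0
i=30: i≥r, start 0; Z[30]=0
i=31: i≥r, start 0; Z[31]=0
i=32: i≥r, start 0; Z[32]=0
i=33: i≥r, start 0; Z[33]=0
i=34: i≥r, start 0; Z[34]=0
i=35: i≥r, start 0; Z[35]=4 scan→box=[35,39)
i=36: min(r-i=3, Z[1]=0)=0; Z[36]=0
i=37: min(r-i=2, Z[2]=0)=0; Z[37]=0
i=38: min(r-i=1, Z[3]=0)=0; Z[38]=0
i=39: i≥r, start 0; Z[39]=0

[40, 0, 0, 0, 0, 2, 0, 1, 0, 0, 0, 4, 0, 0, 0, 0, 0, 0, 0, 4, 0, 0, 0, 0, 0, 0, 0, 1, 0, 0, 0, 0, 0, 0, 0, 4, 0, 0, 0, 0]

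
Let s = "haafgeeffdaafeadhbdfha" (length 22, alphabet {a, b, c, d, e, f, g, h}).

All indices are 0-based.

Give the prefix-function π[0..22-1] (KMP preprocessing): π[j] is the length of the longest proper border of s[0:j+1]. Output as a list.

[0, 0, 0, 0, 0, 0, 0, 0, 0, 0, 0, 0, 0, 0, 0, 0, 1, 0, 0, 0, 1, 2]

π[0] = 0
j=1 s[j]='a': π[1]=0 (border '')
j=2 s[j]='a': π[2]=0 (border '')
j=3 s[j]='f': π[3]=0 (border '')
j=4 s[j]='g': π[4]=0 (border '')
j=5 s[j]='e': π[5]=0 (border '')
j=6 s[j]='e': π[6]=0 (border '')
j=7 s[j]='f': π[7]=0 (border '')
j=8 s[j]='f': π[8]=0 (border '')
j=9 s[j]='d': π[9]=0 (border '')
j=10 s[j]='a': π[10]=0 (border '')
j=11 s[j]='a': π[11]=0 (border '')
j=12 s[j]='f': π[12]=0 (border '')
j=13 s[j]='e': π[13]=0 (border '')
j=14 s[j]='a': π[14]=0 (border '')
j=15 s[j]='d': π[15]=0 (border '')
j=16 s[j]='h': π[16]=1 (border 'h')
j=17 s[j]='b': k: 1→0; π[17]=0 (border '')
j=18 s[j]='d': π[18]=0 (border '')
j=19 s[j]='f': π[19]=0 (border '')
j=20 s[j]='h': π[20]=1 (border 'h')
j=21 s[j]='a': π[21]=2 (border 'ha')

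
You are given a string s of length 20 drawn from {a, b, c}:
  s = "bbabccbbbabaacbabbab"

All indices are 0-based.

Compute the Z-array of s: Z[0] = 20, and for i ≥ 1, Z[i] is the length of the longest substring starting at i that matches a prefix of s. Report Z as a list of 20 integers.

[20, 1, 0, 1, 0, 0, 2, 4, 1, 0, 1, 0, 0, 0, 1, 0, 4, 1, 0, 1]

Z[0]=20
i=1: outside box; Z[1]=1 grow→box=[1,2)
i=2: outside box; Z[2]=0
i=3: outside box; Z[3]=1 grow→box=[3,4)
i=4: outside box; Z[4]=0
i=5: outside box; Z[5]=0
i=6: outside box; Z[6]=2 grow→box=[6,8)
i=7: min(r-i=1, Z[1]=1)=1; Z[7]=4 grow→box=[7,11)
i=8: min(r-i=3, Z[1]=1)=1; Z[8]=1
i=9: min(r-i=2, Z[2]=0)=0; Z[9]=0
i=10: min(r-i=1, Z[3]=1)=1; Z[10]=1
i=11: outside box; Z[11]=0
i=12: outside box; Z[12]=0
i=13: outside box; Z[13]=0
i=14: outside box; Z[14]=1 grow→box=[14,15)
i=15: outside box; Z[15]=0
i=16: outside box; Z[16]=4 grow→box=[16,20)
i=17: min(r-i=3, Z[1]=1)=1; Z[17]=1
i=18: min(r-i=2, Z[2]=0)=0; Z[18]=0
i=19: min(r-i=1, Z[3]=1)=1; Z[19]=1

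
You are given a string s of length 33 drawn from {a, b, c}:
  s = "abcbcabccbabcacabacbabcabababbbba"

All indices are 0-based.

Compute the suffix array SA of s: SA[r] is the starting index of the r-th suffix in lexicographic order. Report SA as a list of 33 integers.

rank→(start, suffix):
  0 → (32, 'a')
  1 → (23, 'abababbbba')
  2 → (25, 'ababbbba')
  3 → (15, 'abacbabcabababbbba')
  4 → (27, 'abbbba')
  5 → (20, 'abcabababbbba')
  6 → (10, 'abcacabacbabcabababbbba')
  7 → (0, 'abcbcabccbabcacabacbabcabababbbba')
  8 → (5, 'abccbabcacabacbabcabababbbba')
  9 → (13, 'acabacbabcabababbbba')
  10 → (17, 'acbabcabababbbba')
  11 → (31, 'ba')
  12 → (24, 'bababbbba')
  13 → (26, 'babbbba')
  14 → (19, 'babcabababbbba')
  15 → (9, 'babcacabacbabcabababbbba')
  16 → (16, 'bacbabcabababbbba')
  17 → (30, 'bba')
  18 → (29, 'bbba')
  19 → (28, 'bbbba')
  20 → (21, 'bcabababbbba')
  21 → (3, 'bcabccbabcacabacbabcabababbbba')
  22 → (11, 'bcacabacbabcabababbbba')
  23 → (1, 'bcbcabccbabcacabacbabcabababbbba')
  24 → (6, 'bccbabcacabacbabcabababbbba')
  25 → (22, 'cabababbbba')
  26 → (14, 'cabacbabcabababbbba')
  27 → (4, 'cabccbabcacabacbabcabababbbba')
  28 → (12, 'cacabacbabcabababbbba')
  29 → (18, 'cbabcabababbbba')
  30 → (8, 'cbabcacabacbabcabababbbba')
  31 → (2, 'cbcabccbabcacabacbabcabababbbba')
  32 → (7, 'ccbabcacabacbabcabababbbba')

[32, 23, 25, 15, 27, 20, 10, 0, 5, 13, 17, 31, 24, 26, 19, 9, 16, 30, 29, 28, 21, 3, 11, 1, 6, 22, 14, 4, 12, 18, 8, 2, 7]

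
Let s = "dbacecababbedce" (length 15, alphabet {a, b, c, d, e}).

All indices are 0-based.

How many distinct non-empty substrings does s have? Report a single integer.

rank | idx | suffix
   0 |   6 | ababbedce
   1 |   8 | abbedce
   2 |   2 | acecababbedce
   3 |   7 | babbedce
   4 |   1 | bacecababbedce
   5 |   9 | bbedce
   6 |  10 | bedce
   7 |   5 | cababbedce
   8 |  13 | ce
   9 |   3 | cecababbedce
  10 |   0 | dbacecababbedce
  11 |  12 | dce
  12 |  14 | e
  13 |   4 | ecababbedce
  14 |  11 | edce

SA = [6, 8, 2, 7, 1, 9, 10, 5, 13, 3, 0, 12, 14, 4, 11]
i: (SA[i-1],SA[i]) lcp shared
  1: (6,8) 2 'ab'
  2: (8,2) 1 'a'
  3: (2,7) 0 ''
  4: (7,1) 2 'ba'
  5: (1,9) 1 'b'
  6: (9,10) 1 'b'
  7: (10,5) 0 ''
  8: (5,13) 1 'c'
  9: (13,3) 2 'ce'
  10: (3,0) 0 ''
  11: (0,12) 1 'd'
  12: (12,14) 0 ''
  13: (14,4) 1 'e'
  14: (4,11) 1 'e'

n(n+1)/2 = 15·16/2 = 120
Σ LCP = 0 + 2 + 1 + 0 + 2 + 1 + 1 + 0 + 1 + 2 + 0 + 1 + 0 + 1 + 1 = 13
distinct = 120 − 13 = 107

107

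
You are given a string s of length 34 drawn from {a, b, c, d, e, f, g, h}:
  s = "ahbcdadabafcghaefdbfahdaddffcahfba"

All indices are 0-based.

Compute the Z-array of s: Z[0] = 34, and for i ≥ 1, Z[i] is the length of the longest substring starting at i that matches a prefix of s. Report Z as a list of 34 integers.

[34, 0, 0, 0, 0, 1, 0, 1, 0, 1, 0, 0, 0, 0, 1, 0, 0, 0, 0, 0, 2, 0, 0, 1, 0, 0, 0, 0, 0, 2, 0, 0, 0, 1]

Z[0]=34
i=1: outside box; Z[1]=0
i=2: outside box; Z[2]=0
i=3: outside box; Z[3]=0
i=4: outside box; Z[4]=0
i=5: outside box; Z[5]=1 extend→box=[5,6)
i=6: outside box; Z[6]=0
i=7: outside box; Z[7]=1 extend→box=[7,8)
i=8: outside box; Z[8]=0
i=9: outside box; Z[9]=1 extend→box=[9,10)
i=10: outside box; Z[10]=0
i=11: outside box; Z[11]=0
i=12: outside box; Z[12]=0
i=13: outside box; Z[13]=0
i=14: outside box; Z[14]=1 extend→box=[14,15)
i=15: outside box; Z[15]=0
i=16: outside box; Z[16]=0
i=17: outside box; Z[17]=0
i=18: outside box; Z[18]=0
i=19: outside box; Z[19]=0
i=20: outside box; Z[20]=2 extend→box=[20,22)
i=21: min(r-i=1, Z[1]=0)=0; Z[21]=0
i=22: outside box; Z[22]=0
i=23: outside box; Z[23]=1 extend→box=[23,24)
i=24: outside box; Z[24]=0
i=25: outside box; Z[25]=0
i=26: outside box; Z[26]=0
i=27: outside box; Z[27]=0
i=28: outside box; Z[28]=0
i=29: outside box; Z[29]=2 extend→box=[29,31)
i=30: min(r-i=1, Z[1]=0)=0; Z[30]=0
i=31: outside box; Z[31]=0
i=32: outside box; Z[32]=0
i=33: outside box; Z[33]=1 extend→box=[33,34)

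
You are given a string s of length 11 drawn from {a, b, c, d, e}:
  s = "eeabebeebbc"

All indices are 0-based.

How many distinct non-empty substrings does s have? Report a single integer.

sorted suffixes:
  #0 SA[0]=2  'abebeebbc'
  #1 SA[1]=8  'bbc'
  #2 SA[2]=9  'bc'
  #3 SA[3]=3  'bebeebbc'
  #4 SA[4]=5  'beebbc'
  #5 SA[5]=10  'c'
  #6 SA[6]=1  'eabebeebbc'
  #7 SA[7]=7  'ebbc'
  #8 SA[8]=4  'ebeebbc'
  #9 SA[9]=0  'eeabebeebbc'
  #10 SA[10]=6  'eebbc'

SA = [2, 8, 9, 3, 5, 10, 1, 7, 4, 0, 6]
i: (SA[i-1],SA[i]) lcp shared
  1: (2,8) 0 ''
  2: (8,9) 1 'b'
  3: (9,3) 1 'b'
  4: (3,5) 2 'be'
  5: (5,10) 0 ''
  6: (10,1) 0 ''
  7: (1,7) 1 'e'
  8: (7,4) 2 'eb'
  9: (4,0) 1 'e'
  10: (0,6) 2 'ee'

n(n+1)/2 = 11·12/2 = 66
Σ LCP = 0 + 0 + 1 + 1 + 2 + 0 + 0 + 1 + 2 + 1 + 2 = 10
distinct = 66 − 10 = 56

56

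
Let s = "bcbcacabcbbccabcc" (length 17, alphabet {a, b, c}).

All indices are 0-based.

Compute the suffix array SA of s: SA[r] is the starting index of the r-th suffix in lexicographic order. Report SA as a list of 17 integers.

rank | idx | suffix
   0 |   6 | abcbbccabcc
   1 |  13 | abcc
   2 |   4 | acabcbbccabcc
   3 |   9 | bbccabcc
   4 |   2 | bcacabcbbccabcc
   5 |   7 | bcbbccabcc
   6 |   0 | bcbcacabcbbccabcc
   7 |  14 | bcc
   8 |  10 | bccabcc
   9 |  16 | c
  10 |   5 | cabcbbccabcc
  11 |  12 | cabcc
  12 |   3 | cacabcbbccabcc
  13 |   8 | cbbccabcc
  14 |   1 | cbcacabcbbccabcc
  15 |  15 | cc
  16 |  11 | ccabcc

[6, 13, 4, 9, 2, 7, 0, 14, 10, 16, 5, 12, 3, 8, 1, 15, 11]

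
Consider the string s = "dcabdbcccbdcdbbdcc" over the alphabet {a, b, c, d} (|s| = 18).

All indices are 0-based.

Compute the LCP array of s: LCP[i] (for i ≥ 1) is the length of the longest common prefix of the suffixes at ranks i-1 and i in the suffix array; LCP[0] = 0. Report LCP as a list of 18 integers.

[0, 0, 1, 1, 2, 3, 0, 1, 1, 1, 2, 2, 1, 0, 2, 1, 2, 2]

rank→(start, suffix):
  0 → (2, 'abdbcccbdcdbbdcc')
  1 → (13, 'bbdcc')
  2 → (5, 'bcccbdcdbbdcc')
  3 → (3, 'bdbcccbdcdbbdcc')
  4 → (14, 'bdcc')
  5 → (9, 'bdcdbbdcc')
  6 → (17, 'c')
  7 → (1, 'cabdbcccbdcdbbdcc')
  8 → (8, 'cbdcdbbdcc')
  9 → (16, 'cc')
  10 → (7, 'ccbdcdbbdcc')
  11 → (6, 'cccbdcdbbdcc')
  12 → (11, 'cdbbdcc')
  13 → (12, 'dbbdcc')
  14 → (4, 'dbcccbdcdbbdcc')
  15 → (0, 'dcabdbcccbdcdbbdcc')
  16 → (15, 'dcc')
  17 → (10, 'dcdbbdcc')

SA = [2, 13, 5, 3, 14, 9, 17, 1, 8, 16, 7, 6, 11, 12, 4, 0, 15, 10]
[i] adj suffixes → lcp
  [1] 2/13 → 0 ('')
  [2] 13/5 → 1 ('b')
  [3] 5/3 → 1 ('b')
  [4] 3/14 → 2 ('bd')
  [5] 14/9 → 3 ('bdc')
  [6] 9/17 → 0 ('')
  [7] 17/1 → 1 ('c')
  [8] 1/8 → 1 ('c')
  [9] 8/16 → 1 ('c')
  [10] 16/7 → 2 ('cc')
  [11] 7/6 → 2 ('cc')
  [12] 6/11 → 1 ('c')
  [13] 11/12 → 0 ('')
  [14] 12/4 → 2 ('db')
  [15] 4/0 → 1 ('d')
  [16] 0/15 → 2 ('dc')
  [17] 15/10 → 2 ('dc')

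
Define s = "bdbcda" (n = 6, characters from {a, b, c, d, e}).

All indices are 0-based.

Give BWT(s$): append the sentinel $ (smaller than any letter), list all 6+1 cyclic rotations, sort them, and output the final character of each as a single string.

add$bcb

rank  rotation last
    0  $bdbcda  a
    1  a$bdbcd  d
    2  bcda$bd  d
    3  bdbcda$  $
    4  cda$bdb  b
    5  da$bdbc  c
    6  dbcda$b  b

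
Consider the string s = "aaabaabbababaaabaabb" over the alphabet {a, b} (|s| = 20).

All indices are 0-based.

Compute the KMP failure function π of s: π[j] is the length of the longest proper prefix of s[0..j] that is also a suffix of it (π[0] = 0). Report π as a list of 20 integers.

π[0] = 0
j=1 s[j]='a': π[1]=1 (border 'a')
j=2 s[j]='a': π[2]=2 (border 'aa')
j=3 s[j]='b': k: 2→1→0; π[3]=0 (border '')
j=4 s[j]='a': π[4]=1 (border 'a')
j=5 s[j]='a': π[5]=2 (border 'aa')
j=6 s[j]='b': k: 2→1→0; π[6]=0 (border '')
j=7 s[j]='b': π[7]=0 (border '')
j=8 s[j]='a': π[8]=1 (border 'a')
j=9 s[j]='b': k: 1→0; π[9]=0 (border '')
j=10 s[j]='a': π[10]=1 (border 'a')
j=11 s[j]='b': k: 1→0; π[11]=0 (border '')
j=12 s[j]='a': π[12]=1 (border 'a')
j=13 s[j]='a': π[13]=2 (border 'aa')
j=14 s[j]='a': π[14]=3 (border 'aaa')
j=15 s[j]='b': π[15]=4 (border 'aaab')
j=16 s[j]='a': π[16]=5 (border 'aaaba')
j=17 s[j]='a': π[17]=6 (border 'aaabaa')
j=18 s[j]='b': π[18]=7 (border 'aaabaab')
j=19 s[j]='b': π[19]=8 (border 'aaabaabb')

[0, 1, 2, 0, 1, 2, 0, 0, 1, 0, 1, 0, 1, 2, 3, 4, 5, 6, 7, 8]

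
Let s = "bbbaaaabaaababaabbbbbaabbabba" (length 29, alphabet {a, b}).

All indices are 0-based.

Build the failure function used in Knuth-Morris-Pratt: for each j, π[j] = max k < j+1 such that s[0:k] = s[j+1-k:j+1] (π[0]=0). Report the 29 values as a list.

[0, 1, 2, 0, 0, 0, 0, 1, 0, 0, 0, 1, 0, 1, 0, 0, 1, 2, 3, 3, 3, 4, 5, 1, 2, 0, 1, 2, 0]

π[0] = 0
j=1 s[j]='b': π[1]=1 (border 'b')
j=2 s[j]='b': π[2]=2 (border 'bb')
j=3 s[j]='a': k: 2→1→0; π[3]=0 (border '')
j=4 s[j]='a': π[4]=0 (border '')
j=5 s[j]='a': π[5]=0 (border '')
j=6 s[j]='a': π[6]=0 (border '')
j=7 s[j]='b': π[7]=1 (border 'b')
j=8 s[j]='a': k: 1→0; π[8]=0 (border '')
j=9 s[j]='a': π[9]=0 (border '')
j=10 s[j]='a': π[10]=0 (border '')
j=11 s[j]='b': π[11]=1 (border 'b')
j=12 s[j]='a': k: 1→0; π[12]=0 (border '')
j=13 s[j]='b': π[13]=1 (border 'b')
j=14 s[j]='a': k: 1→0; π[14]=0 (border '')
j=15 s[j]='a': π[15]=0 (border '')
j=16 s[j]='b': π[16]=1 (border 'b')
j=17 s[j]='b': π[17]=2 (border 'bb')
j=18 s[j]='b': π[18]=3 (border 'bbb')
j=19 s[j]='b': k: 3→2; π[19]=3 (border 'bbb')
j=20 s[j]='b': k: 3→2; π[20]=3 (border 'bbb')
j=21 s[j]='a': π[21]=4 (border 'bbba')
j=22 s[j]='a': π[22]=5 (border 'bbbaa')
j=23 s[j]='b': k: 5→0; π[23]=1 (border 'b')
j=24 s[j]='b': π[24]=2 (border 'bb')
j=25 s[j]='a': k: 2→1→0; π[25]=0 (border '')
j=26 s[j]='b': π[26]=1 (border 'b')
j=27 s[j]='b': π[27]=2 (border 'bb')
j=28 s[j]='a': k: 2→1→0; π[28]=0 (border '')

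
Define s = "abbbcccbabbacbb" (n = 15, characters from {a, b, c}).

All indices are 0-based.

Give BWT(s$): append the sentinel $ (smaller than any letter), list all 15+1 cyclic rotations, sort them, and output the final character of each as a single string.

rank  rotation          last
    0  $abbbcccbabbacbb  b
    1  abbacbb$abbbcccb  b
    2  abbbcccbabbacbb$  $
    3  acbb$abbbcccbabb  b
    4  b$abbbcccbabbacb  b
    5  babbacbb$abbbccc  c
    6  bacbb$abbbcccbab  b
    7  bb$abbbcccbabbac  c
    8  bbacbb$abbbcccba  a
    9  bbbcccbabbacbb$a  a
   10  bbcccbabbacbb$ab  b
   11  bcccbabbacbb$abb  b
   12  cbabbacbb$abbbcc  c
   13  cbb$abbbcccbabba  a
   14  ccbabbacbb$abbbc  c
   15  cccbabbacbb$abbb  b

bb$bbcbcaabbcacb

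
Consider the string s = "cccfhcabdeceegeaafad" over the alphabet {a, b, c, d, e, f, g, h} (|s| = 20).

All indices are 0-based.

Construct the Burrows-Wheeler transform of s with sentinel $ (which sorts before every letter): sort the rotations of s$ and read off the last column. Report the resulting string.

decfaah$cecabgdceacef

rank  rotation               last
    0  $cccfhcabdeceegeaafad  d
    1  aafad$cccfhcabdeceege  e
    2  abdeceegeaafad$cccfhc  c
    3  ad$cccfhcabdeceegeaaf  f
    4  afad$cccfhcabdeceegea  a
    5  bdeceegeaafad$cccfhca  a
    6  cabdeceegeaafad$cccfh  h
    7  cccfhcabdeceegeaafad$  $
    8  ccfhcabdeceegeaafad$c  c
    9  ceegeaafad$cccfhcabde  e
   10  cfhcabdeceegeaafad$cc  c
   11  d$cccfhcabdeceegeaafa  a
   12  deceegeaafad$cccfhcab  b
   13  eaafad$cccfhcabdeceeg  g
   14  eceegeaafad$cccfhcabd  d
   15  eegeaafad$cccfhcabdec  c
   16  egeaafad$cccfhcabdece  e
   17  fad$cccfhcabdeceegeaa  a
   18  fhcabdeceegeaafad$ccc  c
   19  geaafad$cccfhcabdecee  e
   20  hcabdeceegeaafad$cccf  f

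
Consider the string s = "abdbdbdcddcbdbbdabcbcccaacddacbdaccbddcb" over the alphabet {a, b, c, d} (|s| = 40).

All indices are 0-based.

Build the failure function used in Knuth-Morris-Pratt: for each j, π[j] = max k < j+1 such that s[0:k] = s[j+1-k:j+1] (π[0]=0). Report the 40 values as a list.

[0, 0, 0, 0, 0, 0, 0, 0, 0, 0, 0, 0, 0, 0, 0, 0, 1, 2, 0, 0, 0, 0, 0, 1, 1, 0, 0, 0, 1, 0, 0, 0, 1, 0, 0, 0, 0, 0, 0, 0]

π[0] = 0
j=1 s[j]='b': π[1]=0 (border '')
j=2 s[j]='d': π[2]=0 (border '')
j=3 s[j]='b': π[3]=0 (border '')
j=4 s[j]='d': π[4]=0 (border '')
j=5 s[j]='b': π[5]=0 (border '')
j=6 s[j]='d': π[6]=0 (border '')
j=7 s[j]='c': π[7]=0 (border '')
j=8 s[j]='d': π[8]=0 (border '')
j=9 s[j]='d': π[9]=0 (border '')
j=10 s[j]='c': π[10]=0 (border '')
j=11 s[j]='b': π[11]=0 (border '')
j=12 s[j]='d': π[12]=0 (border '')
j=13 s[j]='b': π[13]=0 (border '')
j=14 s[j]='b': π[14]=0 (border '')
j=15 s[j]='d': π[15]=0 (border '')
j=16 s[j]='a': π[16]=1 (border 'a')
j=17 s[j]='b': π[17]=2 (border 'ab')
j=18 s[j]='c': k: 2→0; π[18]=0 (border '')
j=19 s[j]='b': π[19]=0 (border '')
j=20 s[j]='c': π[20]=0 (border '')
j=21 s[j]='c': π[21]=0 (border '')
j=22 s[j]='c': π[22]=0 (border '')
j=23 s[j]='a': π[23]=1 (border 'a')
j=24 s[j]='a': k: 1→0; π[24]=1 (border 'a')
j=25 s[j]='c': k: 1→0; π[25]=0 (border '')
j=26 s[j]='d': π[26]=0 (border '')
j=27 s[j]='d': π[27]=0 (border '')
j=28 s[j]='a': π[28]=1 (border 'a')
j=29 s[j]='c': k: 1→0; π[29]=0 (border '')
j=30 s[j]='b': π[30]=0 (border '')
j=31 s[j]='d': π[31]=0 (border '')
j=32 s[j]='a': π[32]=1 (border 'a')
j=33 s[j]='c': k: 1→0; π[33]=0 (border '')
j=34 s[j]='c': π[34]=0 (border '')
j=35 s[j]='b': π[35]=0 (border '')
j=36 s[j]='d': π[36]=0 (border '')
j=37 s[j]='d': π[37]=0 (border '')
j=38 s[j]='c': π[38]=0 (border '')
j=39 s[j]='b': π[39]=0 (border '')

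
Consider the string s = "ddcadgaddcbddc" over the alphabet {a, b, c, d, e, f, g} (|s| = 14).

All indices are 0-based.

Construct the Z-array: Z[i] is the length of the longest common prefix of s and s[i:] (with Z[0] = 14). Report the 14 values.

Z[0]=14
i=1: fresh scan; Z[1]=1 scan→box=[1,2)
i=2: fresh scan; Z[2]=0
i=3: fresh scan; Z[3]=0
i=4: fresh scan; Z[4]=1 scan→box=[4,5)
i=5: fresh scan; Z[5]=0
i=6: fresh scan; Z[6]=0
i=7: fresh scan; Z[7]=3 scan→box=[7,10)
i=8: min(r-i=2, Z[1]=1)=1; Z[8]=1
i=9: min(r-i=1, Z[2]=0)=0; Z[9]=0
i=10: fresh scan; Z[10]=0
i=11: fresh scan; Z[11]=3 scan→box=[11,14)
i=12: min(r-i=2, Z[1]=1)=1; Z[12]=1
i=13: min(r-i=1, Z[2]=0)=0; Z[13]=0

[14, 1, 0, 0, 1, 0, 0, 3, 1, 0, 0, 3, 1, 0]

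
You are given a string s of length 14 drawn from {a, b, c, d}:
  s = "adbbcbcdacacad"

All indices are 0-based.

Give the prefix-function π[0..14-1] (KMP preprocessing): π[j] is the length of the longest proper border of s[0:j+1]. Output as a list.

[0, 0, 0, 0, 0, 0, 0, 0, 1, 0, 1, 0, 1, 2]

π[0] = 0
j=1 s[j]='d': π[1]=0 (border '')
j=2 s[j]='b': π[2]=0 (border '')
j=3 s[j]='b': π[3]=0 (border '')
j=4 s[j]='c': π[4]=0 (border '')
j=5 s[j]='b': π[5]=0 (border '')
j=6 s[j]='c': π[6]=0 (border '')
j=7 s[j]='d': π[7]=0 (border '')
j=8 s[j]='a': π[8]=1 (border 'a')
j=9 s[j]='c': k: 1→0; π[9]=0 (border '')
j=10 s[j]='a': π[10]=1 (border 'a')
j=11 s[j]='c': k: 1→0; π[11]=0 (border '')
j=12 s[j]='a': π[12]=1 (border 'a')
j=13 s[j]='d': π[13]=2 (border 'ad')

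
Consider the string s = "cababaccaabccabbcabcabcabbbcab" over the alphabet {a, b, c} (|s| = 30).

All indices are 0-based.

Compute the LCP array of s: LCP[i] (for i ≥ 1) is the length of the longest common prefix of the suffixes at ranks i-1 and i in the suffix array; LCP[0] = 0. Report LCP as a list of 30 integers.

[0, 1, 2, 3, 2, 3, 2, 5, 3, 1, 0, 1, 2, 1, 2, 5, 1, 4, 4, 7, 2, 0, 2, 3, 3, 4, 3, 6, 1, 3]

rank | idx | suffix
   0 |   8 | aabccabbcabcabcabbbcab
   1 |  28 | ab
   2 |   1 | ababaccaabccabbcabcabcabbbcab
   3 |   3 | abaccaabccabbcabcabcabbbcab
   4 |  23 | abbbcab
   5 |  13 | abbcabcabcabbbcab
   6 |  20 | abcabbbcab
   7 |  17 | abcabcabbbcab
   8 |   9 | abccabbcabcabcabbbcab
   9 |   5 | accaabccabbcabcabcabbbcab
  10 |  29 | b
  11 |   2 | babaccaabccabbcabcabcabbbcab
  12 |   4 | baccaabccabbcabcabcabbbcab
  13 |  24 | bbbcab
  14 |  25 | bbcab
  15 |  14 | bbcabcabcabbbcab
  16 |  26 | bcab
  17 |  21 | bcabbbcab
  18 |  18 | bcabcabbbcab
  19 |  15 | bcabcabcabbbcab
  20 |  10 | bccabbcabcabcabbbcab
  21 |   7 | caabccabbcabcabcabbbcab
  22 |  27 | cab
  23 |   0 | cababaccaabccabbcabcabcabbbcab
  24 |  22 | cabbbcab
  25 |  12 | cabbcabcabcabbbcab
  26 |  19 | cabcabbbcab
  27 |  16 | cabcabcabbbcab
  28 |   6 | ccaabccabbcabcabcabbbcab
  29 |  11 | ccabbcabcabcabbbcab

SA = [8, 28, 1, 3, 23, 13, 20, 17, 9, 5, 29, 2, 4, 24, 25, 14, 26, 21, 18, 15, 10, 7, 27, 0, 22, 12, 19, 16, 6, 11]
[i] adj suffixes → lcp
  [1] 8/28 → 1 ('a')
  [2] 28/1 → 2 ('ab')
  [3] 1/3 → 3 ('aba')
  [4] 3/23 → 2 ('ab')
  [5] 23/13 → 3 ('abb')
  [6] 13/20 → 2 ('ab')
  [7] 20/17 → 5 ('abcab')
  [8] 17/9 → 3 ('abc')
  [9] 9/5 → 1 ('a')
  [10] 5/29 → 0 ('')
  [11] 29/2 → 1 ('b')
  [12] 2/4 → 2 ('ba')
  [13] 4/24 → 1 ('b')
  [14] 24/25 → 2 ('bb')
  [15] 25/14 → 5 ('bbcab')
  [16] 14/26 → 1 ('b')
  [17] 26/21 → 4 ('bcab')
  [18] 21/18 → 4 ('bcab')
  [19] 18/15 → 7 ('bcabcab')
  [20] 15/10 → 2 ('bc')
  [21] 10/7 → 0 ('')
  [22] 7/27 → 2 ('ca')
  [23] 27/0 → 3 ('cab')
  [24] 0/22 → 3 ('cab')
  [25] 22/12 → 4 ('cabb')
  [26] 12/19 → 3 ('cab')
  [27] 19/16 → 6 ('cabcab')
  [28] 16/6 → 1 ('c')
  [29] 6/11 → 3 ('cca')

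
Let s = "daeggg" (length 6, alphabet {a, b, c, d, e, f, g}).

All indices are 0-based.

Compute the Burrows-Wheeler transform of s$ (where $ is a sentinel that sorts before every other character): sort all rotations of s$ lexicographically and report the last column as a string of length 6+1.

rank  rotation last
    0  $daeggg  g
    1  aeggg$d  d
    2  daeggg$  $
    3  eggg$da  a
    4  g$daegg  g
    5  gg$daeg  g
    6  ggg$dae  e

gd$agge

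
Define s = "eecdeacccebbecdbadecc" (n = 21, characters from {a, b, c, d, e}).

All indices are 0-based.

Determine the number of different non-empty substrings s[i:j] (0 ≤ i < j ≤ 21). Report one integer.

rank | idx | suffix
   0 |   5 | acccebbecdbadecc
   1 |  16 | adecc
   2 |  15 | badecc
   3 |  10 | bbecdbadecc
   4 |  11 | becdbadecc
   5 |  20 | c
   6 |  19 | cc
   7 |   6 | cccebbecdbadecc
   8 |   7 | ccebbecdbadecc
   9 |  13 | cdbadecc
  10 |   2 | cdeacccebbecdbadecc
  11 |   8 | cebbecdbadecc
  12 |  14 | dbadecc
  13 |   3 | deacccebbecdbadecc
  14 |  17 | decc
  15 |   4 | eacccebbecdbadecc
  16 |   9 | ebbecdbadecc
  17 |  18 | ecc
  18 |  12 | ecdbadecc
  19 |   1 | ecdeacccebbecdbadecc
  20 |   0 | eecdeacccebbecdbadecc

SA = [5, 16, 15, 10, 11, 20, 19, 6, 7, 13, 2, 8, 14, 3, 17, 4, 9, 18, 12, 1, 0]
i: (SA[i-1],SA[i]) lcp shared
  1: (5,16) 1 'a'
  2: (16,15) 0 ''
  3: (15,10) 1 'b'
  4: (10,11) 1 'b'
  5: (11,20) 0 ''
  6: (20,19) 1 'c'
  7: (19,6) 2 'cc'
  8: (6,7) 2 'cc'
  9: (7,13) 1 'c'
  10: (13,2) 2 'cd'
  11: (2,8) 1 'c'
  12: (8,14) 0 ''
  13: (14,3) 1 'd'
  14: (3,17) 2 'de'
  15: (17,4) 0 ''
  16: (4,9) 1 'e'
  17: (9,18) 1 'e'
  18: (18,12) 2 'ec'
  19: (12,1) 3 'ecd'
  20: (1,0) 1 'e'

n(n+1)/2 = 21·22/2 = 231
Σ LCP = 0 + 1 + 0 + 1 + 1 + 0 + 1 + 2 + 2 + 1 + 2 + 1 + 0 + 1 + 2 + 0 + 1 + 1 + 2 + 3 + 1 = 23
distinct = 231 − 23 = 208

208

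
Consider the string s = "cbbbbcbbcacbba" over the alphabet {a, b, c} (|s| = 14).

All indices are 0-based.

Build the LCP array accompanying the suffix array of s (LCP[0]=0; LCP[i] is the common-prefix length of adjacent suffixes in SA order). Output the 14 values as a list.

[0, 1, 0, 1, 2, 3, 2, 3, 1, 2, 0, 1, 3, 3]

sorted suffixes:
  #0 SA[0]=13  'a'
  #1 SA[1]=9  'acbba'
  #2 SA[2]=12  'ba'
  #3 SA[3]=11  'bba'
  #4 SA[4]=1  'bbbbcbbcacbba'
  #5 SA[5]=2  'bbbcbbcacbba'
  #6 SA[6]=6  'bbcacbba'
  #7 SA[7]=3  'bbcbbcacbba'
  #8 SA[8]=7  'bcacbba'
  #9 SA[9]=4  'bcbbcacbba'
  #10 SA[10]=8  'cacbba'
  #11 SA[11]=10  'cbba'
  #12 SA[12]=0  'cbbbbcbbcacbba'
  #13 SA[13]=5  'cbbcacbba'

SA = [13, 9, 12, 11, 1, 2, 6, 3, 7, 4, 8, 10, 0, 5]
[i] adj suffixes → lcp
  [1] 13/9 → 1 ('a')
  [2] 9/12 → 0 ('')
  [3] 12/11 → 1 ('b')
  [4] 11/1 → 2 ('bb')
  [5] 1/2 → 3 ('bbb')
  [6] 2/6 → 2 ('bb')
  [7] 6/3 → 3 ('bbc')
  [8] 3/7 → 1 ('b')
  [9] 7/4 → 2 ('bc')
  [10] 4/8 → 0 ('')
  [11] 8/10 → 1 ('c')
  [12] 10/0 → 3 ('cbb')
  [13] 0/5 → 3 ('cbb')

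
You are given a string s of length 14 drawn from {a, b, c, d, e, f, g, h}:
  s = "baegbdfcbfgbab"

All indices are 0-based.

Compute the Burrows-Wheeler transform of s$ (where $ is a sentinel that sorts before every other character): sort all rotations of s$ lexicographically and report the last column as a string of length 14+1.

rank  rotation         last
    0  $baegbdfcbfgbab  b
    1  ab$baegbdfcbfgb  b
    2  aegbdfcbfgbab$b  b
    3  b$baegbdfcbfgba  a
    4  bab$baegbdfcbfg  g
    5  baegbdfcbfgbab$  $
    6  bdfcbfgbab$baeg  g
    7  bfgbab$baegbdfc  c
    8  cbfgbab$baegbdf  f
    9  dfcbfgbab$baegb  b
   10  egbdfcbfgbab$ba  a
   11  fcbfgbab$baegbd  d
   12  fgbab$baegbdfcb  b
   13  gbab$baegbdfcbf  f
   14  gbdfcbfgbab$bae  e

bbbag$gcfbadbfe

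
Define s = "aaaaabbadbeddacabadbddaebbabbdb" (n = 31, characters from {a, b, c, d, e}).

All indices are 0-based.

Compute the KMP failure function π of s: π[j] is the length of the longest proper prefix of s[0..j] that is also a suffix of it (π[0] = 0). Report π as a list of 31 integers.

π[0] = 0
j=1 s[j]='a': π[1]=1 (border 'a')
j=2 s[j]='a': π[2]=2 (border 'aa')
j=3 s[j]='a': π[3]=3 (border 'aaa')
j=4 s[j]='a': π[4]=4 (border 'aaaa')
j=5 s[j]='b': k: 4→3→2→1→0; π[5]=0 (border '')
j=6 s[j]='b': π[6]=0 (border '')
j=7 s[j]='a': π[7]=1 (border 'a')
j=8 s[j]='d': k: 1→0; π[8]=0 (border '')
j=9 s[j]='b': π[9]=0 (border '')
j=10 s[j]='e': π[10]=0 (border '')
j=11 s[j]='d': π[11]=0 (border '')
j=12 s[j]='d': π[12]=0 (border '')
j=13 s[j]='a': π[13]=1 (border 'a')
j=14 s[j]='c': k: 1→0; π[14]=0 (border '')
j=15 s[j]='a': π[15]=1 (border 'a')
j=16 s[j]='b': k: 1→0; π[16]=0 (border '')
j=17 s[j]='a': π[17]=1 (border 'a')
j=18 s[j]='d': k: 1→0; π[18]=0 (border '')
j=19 s[j]='b': π[19]=0 (border '')
j=20 s[j]='d': π[20]=0 (border '')
j=21 s[j]='d': π[21]=0 (border '')
j=22 s[j]='a': π[22]=1 (border 'a')
j=23 s[j]='e': k: 1→0; π[23]=0 (border '')
j=24 s[j]='b': π[24]=0 (border '')
j=25 s[j]='b': π[25]=0 (border '')
j=26 s[j]='a': π[26]=1 (border 'a')
j=27 s[j]='b': k: 1→0; π[27]=0 (border '')
j=28 s[j]='b': π[28]=0 (border '')
j=29 s[j]='d': π[29]=0 (border '')
j=30 s[j]='b': π[30]=0 (border '')

[0, 1, 2, 3, 4, 0, 0, 1, 0, 0, 0, 0, 0, 1, 0, 1, 0, 1, 0, 0, 0, 0, 1, 0, 0, 0, 1, 0, 0, 0, 0]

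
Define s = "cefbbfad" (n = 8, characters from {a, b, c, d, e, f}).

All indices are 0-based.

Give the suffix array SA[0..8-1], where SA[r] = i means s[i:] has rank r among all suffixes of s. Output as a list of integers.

[6, 3, 4, 0, 7, 1, 5, 2]

rank | idx | suffix
   0 |   6 | ad
   1 |   3 | bbfad
   2 |   4 | bfad
   3 |   0 | cefbbfad
   4 |   7 | d
   5 |   1 | efbbfad
   6 |   5 | fad
   7 |   2 | fbbfad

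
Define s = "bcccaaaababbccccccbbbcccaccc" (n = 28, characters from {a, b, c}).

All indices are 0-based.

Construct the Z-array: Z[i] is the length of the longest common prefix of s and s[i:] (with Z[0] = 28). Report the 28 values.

[28, 0, 0, 0, 0, 0, 0, 0, 1, 0, 1, 4, 0, 0, 0, 0, 0, 0, 1, 1, 5, 0, 0, 0, 0, 0, 0, 0]

Z[0]=28
i=1: fresh scan; Z[1]=0
i=2: fresh scan; Z[2]=0
i=3: fresh scan; Z[3]=0
i=4: fresh scan; Z[4]=0
i=5: fresh scan; Z[5]=0
i=6: fresh scan; Z[6]=0
i=7: fresh scan; Z[7]=0
i=8: fresh scan; Z[8]=1 scan→box=[8,9)
i=9: fresh scan; Z[9]=0
i=10: fresh scan; Z[10]=1 scan→box=[10,11)
i=11: fresh scan; Z[11]=4 scan→box=[11,15)
i=12: min(r-i=3, Z[1]=0)=0; Z[12]=0
i=13: min(r-i=2, Z[2]=0)=0; Z[13]=0
i=14: min(r-i=1, Z[3]=0)=0; Z[14]=0
i=15: fresh scan; Z[15]=0
i=16: fresh scan; Z[16]=0
i=17: fresh scan; Z[17]=0
i=18: fresh scan; Z[18]=1 scan→box=[18,19)
i=19: fresh scan; Z[19]=1 scan→box=[19,20)
i=20: fresh scan; Z[20]=5 scan→box=[20,25)
i=21: min(r-i=4, Z[1]=0)=0; Z[21]=0
i=22: min(r-i=3, Z[2]=0)=0; Z[22]=0
i=23: min(r-i=2, Z[3]=0)=0; Z[23]=0
i=24: min(r-i=1, Z[4]=0)=0; Z[24]=0
i=25: fresh scan; Z[25]=0
i=26: fresh scan; Z[26]=0
i=27: fresh scan; Z[27]=0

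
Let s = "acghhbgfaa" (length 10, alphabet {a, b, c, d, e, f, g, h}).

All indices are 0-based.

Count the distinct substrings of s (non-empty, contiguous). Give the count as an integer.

sorted suffixes:
  #0 SA[0]=9  'a'
  #1 SA[1]=8  'aa'
  #2 SA[2]=0  'acghhbgfaa'
  #3 SA[3]=5  'bgfaa'
  #4 SA[4]=1  'cghhbgfaa'
  #5 SA[5]=7  'faa'
  #6 SA[6]=6  'gfaa'
  #7 SA[7]=2  'ghhbgfaa'
  #8 SA[8]=4  'hbgfaa'
  #9 SA[9]=3  'hhbgfaa'

SA = [9, 8, 0, 5, 1, 7, 6, 2, 4, 3]
i: (SA[i-1],SA[i]) lcp shared
  1: (9,8) 1 'a'
  2: (8,0) 1 'a'
  3: (0,5) 0 ''
  4: (5,1) 0 ''
  5: (1,7) 0 ''
  6: (7,6) 0 ''
  7: (6,2) 1 'g'
  8: (2,4) 0 ''
  9: (4,3) 1 'h'

n(n+1)/2 = 10·11/2 = 55
Σ LCP = 0 + 1 + 1 + 0 + 0 + 0 + 0 + 1 + 0 + 1 = 4
distinct = 55 − 4 = 51

51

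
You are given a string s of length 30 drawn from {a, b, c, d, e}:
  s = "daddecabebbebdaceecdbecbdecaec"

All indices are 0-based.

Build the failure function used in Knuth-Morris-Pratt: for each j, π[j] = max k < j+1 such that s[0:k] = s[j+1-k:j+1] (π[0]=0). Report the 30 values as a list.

π[0] = 0
j=1 s[j]='a': π[1]=0 (border '')
j=2 s[j]='d': π[2]=1 (border 'd')
j=3 s[j]='d': k: 1→0; π[3]=1 (border 'd')
j=4 s[j]='e': k: 1→0; π[4]=0 (border '')
j=5 s[j]='c': π[5]=0 (border '')
j=6 s[j]='a': π[6]=0 (border '')
j=7 s[j]='b': π[7]=0 (border '')
j=8 s[j]='e': π[8]=0 (border '')
j=9 s[j]='b': π[9]=0 (border '')
j=10 s[j]='b': π[10]=0 (border '')
j=11 s[j]='e': π[11]=0 (border '')
j=12 s[j]='b': π[12]=0 (border '')
j=13 s[j]='d': π[13]=1 (border 'd')
j=14 s[j]='a': π[14]=2 (border 'da')
j=15 s[j]='c': k: 2→0; π[15]=0 (border '')
j=16 s[j]='e': π[16]=0 (border '')
j=17 s[j]='e': π[17]=0 (border '')
j=18 s[j]='c': π[18]=0 (border '')
j=19 s[j]='d': π[19]=1 (border 'd')
j=20 s[j]='b': k: 1→0; π[20]=0 (border '')
j=21 s[j]='e': π[21]=0 (border '')
j=22 s[j]='c': π[22]=0 (border '')
j=23 s[j]='b': π[23]=0 (border '')
j=24 s[j]='d': π[24]=1 (border 'd')
j=25 s[j]='e': k: 1→0; π[25]=0 (border '')
j=26 s[j]='c': π[26]=0 (border '')
j=27 s[j]='a': π[27]=0 (border '')
j=28 s[j]='e': π[28]=0 (border '')
j=29 s[j]='c': π[29]=0 (border '')

[0, 0, 1, 1, 0, 0, 0, 0, 0, 0, 0, 0, 0, 1, 2, 0, 0, 0, 0, 1, 0, 0, 0, 0, 1, 0, 0, 0, 0, 0]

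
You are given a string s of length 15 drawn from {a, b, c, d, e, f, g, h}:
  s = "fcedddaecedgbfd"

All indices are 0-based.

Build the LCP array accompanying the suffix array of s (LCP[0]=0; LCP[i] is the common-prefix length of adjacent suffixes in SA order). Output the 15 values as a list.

rank | idx | suffix
   0 |   6 | aecedgbfd
   1 |  12 | bfd
   2 |   1 | cedddaecedgbfd
   3 |   8 | cedgbfd
   4 |  14 | d
   5 |   5 | daecedgbfd
   6 |   4 | ddaecedgbfd
   7 |   3 | dddaecedgbfd
   8 |  10 | dgbfd
   9 |   7 | ecedgbfd
  10 |   2 | edddaecedgbfd
  11 |   9 | edgbfd
  12 |   0 | fcedddaecedgbfd
  13 |  13 | fd
  14 |  11 | gbfd

SA = [6, 12, 1, 8, 14, 5, 4, 3, 10, 7, 2, 9, 0, 13, 11]
[i] adj suffixes → lcp
  [1] 6/12 → 0 ('')
  [2] 12/1 → 0 ('')
  [3] 1/8 → 3 ('ced')
  [4] 8/14 → 0 ('')
  [5] 14/5 → 1 ('d')
  [6] 5/4 → 1 ('d')
  [7] 4/3 → 2 ('dd')
  [8] 3/10 → 1 ('d')
  [9] 10/7 → 0 ('')
  [10] 7/2 → 1 ('e')
  [11] 2/9 → 2 ('ed')
  [12] 9/0 → 0 ('')
  [13] 0/13 → 1 ('f')
  [14] 13/11 → 0 ('')

[0, 0, 0, 3, 0, 1, 1, 2, 1, 0, 1, 2, 0, 1, 0]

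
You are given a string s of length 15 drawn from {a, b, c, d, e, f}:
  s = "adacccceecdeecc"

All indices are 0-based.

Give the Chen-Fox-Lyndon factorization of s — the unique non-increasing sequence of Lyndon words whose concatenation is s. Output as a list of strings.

emit factor 1: 'ad' (i=0, period=2)
emit factor 2: 'acccceecdeecc' (i=2, period=13)

["ad", "acccceecdeecc"]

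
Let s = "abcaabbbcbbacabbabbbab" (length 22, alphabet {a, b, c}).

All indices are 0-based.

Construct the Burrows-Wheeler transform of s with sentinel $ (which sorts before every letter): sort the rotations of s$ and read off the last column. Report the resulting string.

rank  rotation                 last
    0  $abcaabbbcbbacabbabbbab  b
    1  aabbbcbbacabbabbbab$abc  c
    2  ab$abcaabbbcbbacabbabbb  b
    3  abbabbbab$abcaabbbcbbac  c
    4  abbbab$abcaabbbcbbacabb  b
    5  abbbcbbacabbabbbab$abca  a
    6  abcaabbbcbbacabbabbbab$  $
    7  acabbabbbab$abcaabbbcbb  b
    8  b$abcaabbbcbbacabbabbba  a
    9  bab$abcaabbbcbbacabbabb  b
   10  babbbab$abcaabbbcbbacab  b
   11  bacabbabbbab$abcaabbbcb  b
   12  bbab$abcaabbbcbbacabbab  b
   13  bbabbbab$abcaabbbcbbaca  a
   14  bbacabbabbbab$abcaabbbc  c
   15  bbbab$abcaabbbcbbacabba  a
   16  bbbcbbacabbabbbab$abcaa  a
   17  bbcbbacabbabbbab$abcaab  b
   18  bcaabbbcbbacabbabbbab$a  a
   19  bcbbacabbabbbab$abcaabb  b
   20  caabbbcbbacabbabbbab$ab  b
   21  cabbabbbab$abcaabbbcbba  a
   22  cbbacabbabbbab$abcaabbb  b

bcbcba$babbbbacaababbab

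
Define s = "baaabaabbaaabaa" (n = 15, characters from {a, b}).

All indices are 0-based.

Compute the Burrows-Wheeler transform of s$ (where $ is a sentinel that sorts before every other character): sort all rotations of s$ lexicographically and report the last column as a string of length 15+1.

rank  rotation          last
    0  $baaabaabbaaabaa  a
    1  a$baaabaabbaaaba  a
    2  aa$baaabaabbaaab  b
    3  aaabaa$baaabaabb  b
    4  aaabaabbaaabaa$b  b
    5  aabaa$baaabaabba  a
    6  aabaabbaaabaa$ba  a
    7  aabbaaabaa$baaab  b
    8  abaa$baaabaabbaa  a
    9  abaabbaaabaa$baa  a
   10  abbaaabaa$baaaba  a
   11  baa$baaabaabbaaa  a
   12  baaabaa$baaabaab  b
   13  baaabaabbaaabaa$  $
   14  baabbaaabaa$baaa  a
   15  bbaaabaa$baaabaa  a

aabbbaabaaaab$aa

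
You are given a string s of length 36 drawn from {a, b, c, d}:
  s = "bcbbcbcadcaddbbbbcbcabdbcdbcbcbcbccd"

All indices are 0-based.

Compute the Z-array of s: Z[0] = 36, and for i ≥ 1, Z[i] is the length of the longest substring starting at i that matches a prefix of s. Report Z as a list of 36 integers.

Z[0]=36
i=1: outside box; Z[1]=0
i=2: outside box; Z[2]=1 scan→box=[2,3)
i=3: outside box; Z[3]=3 scan→box=[3,6)
i=4: min(r-i=2, Z[1]=0)=0; Z[4]=0
i=5: min(r-i=1, Z[2]=1)=1; Z[5]=2 scan→box=[5,7)
i=6: min(r-i=1, Z[1]=0)=0; Z[6]=0
i=7: outside box; Z[7]=0
i=8: outside box; Z[8]=0
i=9: outside box; Z[9]=0
i=10: outside box; Z[10]=0
i=11: outside box; Z[11]=0
i=12: outside box; Z[12]=0
i=13: outside box; Z[13]=1 scan→box=[13,14)
i=14: outside box; Z[14]=1 scan→box=[14,15)
i=15: outside box; Z[15]=1 scan→box=[15,16)
i=16: outside box; Z[16]=3 scan→box=[16,19)
i=17: min(r-i=2, Z[1]=0)=0; Z[17]=0
i=18: min(r-i=1, Z[2]=1)=1; Z[18]=2 scan→box=[18,20)
i=19: min(r-i=1, Z[1]=0)=0; Z[19]=0
i=20: outside box; Z[20]=0
i=21: outside box; Z[21]=1 scan→box=[21,22)
i=22: outside box; Z[22]=0
i=23: outside box; Z[23]=2 scan→box=[23,25)
i=24: min(r-i=1, Z[1]=0)=0; Z[24]=0
i=25: outside box; Z[25]=0
i=26: outside box; Z[26]=3 scan→box=[26,29)
i=27: min(r-i=2, Z[1]=0)=0; Z[27]=0
i=28: min(r-i=1, Z[2]=1)=1; Z[28]=3 scan→box=[28,31)
i=29: min(r-i=2, Z[1]=0)=0; Z[29]=0
i=30: min(r-i=1, Z[2]=1)=1; Z[30]=3 scan→box=[30,33)
i=31: min(r-i=2, Z[1]=0)=0; Z[31]=0
i=32: min(r-i=1, Z[2]=1)=1; Z[32]=2 scan→box=[32,34)
i=33: min(r-i=1, Z[1]=0)=0; Z[33]=0
i=34: outside box; Z[34]=0
i=35: outside box; Z[35]=0

[36, 0, 1, 3, 0, 2, 0, 0, 0, 0, 0, 0, 0, 1, 1, 1, 3, 0, 2, 0, 0, 1, 0, 2, 0, 0, 3, 0, 3, 0, 3, 0, 2, 0, 0, 0]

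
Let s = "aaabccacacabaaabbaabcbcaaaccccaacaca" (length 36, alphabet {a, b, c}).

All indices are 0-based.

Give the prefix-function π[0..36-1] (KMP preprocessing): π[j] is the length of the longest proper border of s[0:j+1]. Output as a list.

[0, 1, 2, 0, 0, 0, 1, 0, 1, 0, 1, 0, 1, 2, 3, 4, 0, 1, 2, 0, 0, 0, 0, 1, 2, 3, 0, 0, 0, 0, 1, 2, 0, 1, 0, 1]

π[0] = 0
j=1 s[j]='a': π[1]=1 (border 'a')
j=2 s[j]='a': π[2]=2 (border 'aa')
j=3 s[j]='b': k: 2→1→0; π[3]=0 (border '')
j=4 s[j]='c': π[4]=0 (border '')
j=5 s[j]='c': π[5]=0 (border '')
j=6 s[j]='a': π[6]=1 (border 'a')
j=7 s[j]='c': k: 1→0; π[7]=0 (border '')
j=8 s[j]='a': π[8]=1 (border 'a')
j=9 s[j]='c': k: 1→0; π[9]=0 (border '')
j=10 s[j]='a': π[10]=1 (border 'a')
j=11 s[j]='b': k: 1→0; π[11]=0 (border '')
j=12 s[j]='a': π[12]=1 (border 'a')
j=13 s[j]='a': π[13]=2 (border 'aa')
j=14 s[j]='a': π[14]=3 (border 'aaa')
j=15 s[j]='b': π[15]=4 (border 'aaab')
j=16 s[j]='b': k: 4→0; π[16]=0 (border '')
j=17 s[j]='a': π[17]=1 (border 'a')
j=18 s[j]='a': π[18]=2 (border 'aa')
j=19 s[j]='b': k: 2→1→0; π[19]=0 (border '')
j=20 s[j]='c': π[20]=0 (border '')
j=21 s[j]='b': π[21]=0 (border '')
j=22 s[j]='c': π[22]=0 (border '')
j=23 s[j]='a': π[23]=1 (border 'a')
j=24 s[j]='a': π[24]=2 (border 'aa')
j=25 s[j]='a': π[25]=3 (border 'aaa')
j=26 s[j]='c': k: 3→2→1→0; π[26]=0 (border '')
j=27 s[j]='c': π[27]=0 (border '')
j=28 s[j]='c': π[28]=0 (border '')
j=29 s[j]='c': π[29]=0 (border '')
j=30 s[j]='a': π[30]=1 (border 'a')
j=31 s[j]='a': π[31]=2 (border 'aa')
j=32 s[j]='c': k: 2→1→0; π[32]=0 (border '')
j=33 s[j]='a': π[33]=1 (border 'a')
j=34 s[j]='c': k: 1→0; π[34]=0 (border '')
j=35 s[j]='a': π[35]=1 (border 'a')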